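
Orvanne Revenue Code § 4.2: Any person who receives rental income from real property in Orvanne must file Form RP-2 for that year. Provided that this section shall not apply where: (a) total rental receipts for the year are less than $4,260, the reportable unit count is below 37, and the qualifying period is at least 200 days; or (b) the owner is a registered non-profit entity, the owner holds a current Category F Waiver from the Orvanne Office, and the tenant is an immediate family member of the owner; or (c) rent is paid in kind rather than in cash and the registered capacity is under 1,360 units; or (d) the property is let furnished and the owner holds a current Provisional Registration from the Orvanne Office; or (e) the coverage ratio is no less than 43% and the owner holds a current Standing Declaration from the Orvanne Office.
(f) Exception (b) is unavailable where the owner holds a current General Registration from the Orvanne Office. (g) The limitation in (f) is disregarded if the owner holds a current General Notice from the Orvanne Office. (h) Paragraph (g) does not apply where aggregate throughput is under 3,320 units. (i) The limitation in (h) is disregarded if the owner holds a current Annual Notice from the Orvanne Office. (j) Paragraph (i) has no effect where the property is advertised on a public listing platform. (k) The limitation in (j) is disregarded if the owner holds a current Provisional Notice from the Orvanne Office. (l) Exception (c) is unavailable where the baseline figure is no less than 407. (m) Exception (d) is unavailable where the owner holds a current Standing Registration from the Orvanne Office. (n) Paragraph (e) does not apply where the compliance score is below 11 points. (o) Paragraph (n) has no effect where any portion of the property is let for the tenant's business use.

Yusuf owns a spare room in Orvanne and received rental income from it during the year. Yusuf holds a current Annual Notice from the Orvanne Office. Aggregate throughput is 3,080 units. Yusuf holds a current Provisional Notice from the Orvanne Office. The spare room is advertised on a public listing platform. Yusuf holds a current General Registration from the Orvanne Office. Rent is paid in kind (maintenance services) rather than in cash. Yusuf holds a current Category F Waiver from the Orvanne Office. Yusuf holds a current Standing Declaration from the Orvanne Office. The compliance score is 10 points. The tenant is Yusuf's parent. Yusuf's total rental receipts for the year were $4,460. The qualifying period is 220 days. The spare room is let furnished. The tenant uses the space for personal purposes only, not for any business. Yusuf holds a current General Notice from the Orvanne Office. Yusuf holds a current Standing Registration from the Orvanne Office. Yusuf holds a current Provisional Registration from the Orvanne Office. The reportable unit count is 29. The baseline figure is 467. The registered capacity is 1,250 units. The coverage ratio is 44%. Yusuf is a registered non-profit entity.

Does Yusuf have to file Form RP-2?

Exception (a) requires that total rental receipts for the year are less than $4,260; but total rental receipts for the year are $4,460, not less than $4,260, so (a) is unavailable.
All of (b)'s requirements are met (Yusuf is a registered non-profit; a current Category F Waiver is held; the tenant is an immediate family member). As to paragraphs (f)–(k): (f) would limit (b) — a current General Registration is held — but (g) sets (f) aside: (g) operates against (f): a current General Notice is held. (h) applies (aggregate throughput is 3,080 units, under the 3,320 units limit), but is overridden by (i): (i) is triggered — a current Annual Notice is held. (j) would limit (i) — the property is publicly advertised — but (k) sets (j) aside: (k) operates against (j): a current Provisional Notice is held. So (b) applies.
Exception (c) is satisfied on its face — rent is paid in kind; the registered capacity is 1,250 units, under the 1,360 units limit. But applying paragraph (l): (l) applies — the baseline figure is 467, meeting the 407 threshold. (c) is therefore removed.
All of (d)'s requirements are met (the property is let furnished; a current Provisional Registration is held). However, paragraph (m) must be considered: (m) is engaged — a current Standing Registration is held. So (d) is unavailable.
Exception (e)'s conditions are all satisfied: the coverage ratio is 44%, meeting the 43% threshold; a current Standing Declaration is held. But: (n) operates — the compliance score is 10 points, below the 11 points limit. (o) is inapplicable (the space is used for personal purposes only), so (n) stands. Exception (e) does not apply.

No — exception (b) applies; Yusuf is not required to file Form RP-2.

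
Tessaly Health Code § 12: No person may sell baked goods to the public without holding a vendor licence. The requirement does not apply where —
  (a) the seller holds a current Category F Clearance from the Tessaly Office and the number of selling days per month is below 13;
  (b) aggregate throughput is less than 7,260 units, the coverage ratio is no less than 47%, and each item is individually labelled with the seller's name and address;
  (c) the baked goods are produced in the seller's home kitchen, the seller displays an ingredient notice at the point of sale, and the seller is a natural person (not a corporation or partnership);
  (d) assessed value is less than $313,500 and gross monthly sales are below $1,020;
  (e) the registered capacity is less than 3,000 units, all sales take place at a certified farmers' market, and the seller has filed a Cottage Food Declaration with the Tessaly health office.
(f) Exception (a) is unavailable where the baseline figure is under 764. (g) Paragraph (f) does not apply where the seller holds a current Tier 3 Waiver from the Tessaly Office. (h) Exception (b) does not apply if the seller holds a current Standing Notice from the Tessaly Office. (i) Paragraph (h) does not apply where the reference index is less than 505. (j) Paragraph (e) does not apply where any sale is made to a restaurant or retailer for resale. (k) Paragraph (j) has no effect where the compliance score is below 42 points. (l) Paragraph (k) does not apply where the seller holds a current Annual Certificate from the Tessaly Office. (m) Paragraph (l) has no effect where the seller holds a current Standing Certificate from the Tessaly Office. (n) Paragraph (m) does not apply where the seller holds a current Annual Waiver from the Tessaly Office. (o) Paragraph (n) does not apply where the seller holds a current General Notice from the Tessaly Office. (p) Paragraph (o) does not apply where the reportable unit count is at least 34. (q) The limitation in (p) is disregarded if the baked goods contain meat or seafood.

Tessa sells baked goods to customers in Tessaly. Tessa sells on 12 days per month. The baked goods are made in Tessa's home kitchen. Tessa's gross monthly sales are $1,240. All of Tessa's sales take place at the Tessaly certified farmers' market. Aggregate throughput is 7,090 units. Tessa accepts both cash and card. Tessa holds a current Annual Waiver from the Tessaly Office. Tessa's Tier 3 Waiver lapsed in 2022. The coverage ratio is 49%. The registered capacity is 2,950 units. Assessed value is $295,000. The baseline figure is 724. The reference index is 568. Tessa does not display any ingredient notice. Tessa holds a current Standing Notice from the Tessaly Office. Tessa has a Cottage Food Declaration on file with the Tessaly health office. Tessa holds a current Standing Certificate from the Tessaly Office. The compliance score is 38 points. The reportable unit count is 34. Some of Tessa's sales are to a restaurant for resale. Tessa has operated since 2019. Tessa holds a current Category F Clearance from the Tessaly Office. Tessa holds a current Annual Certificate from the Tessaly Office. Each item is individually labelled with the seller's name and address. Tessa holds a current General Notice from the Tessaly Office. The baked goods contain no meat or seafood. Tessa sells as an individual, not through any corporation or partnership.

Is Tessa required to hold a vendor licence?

Exception (a) is satisfied on its face — a current Category F Clearance is held; the number of selling days per month is 12, below the 13 limit. But applying paragraphs (f)–(g): (f) operates — the baseline figure is 724, under the 764 limit. (g) does not operate here (there is no Tier 3 Waiver in force), so (f) stands. (a) is therefore removed.
Exception (b): aggregate throughput is 7,090 units, less than the 7,260 units limit; the coverage ratio is 49%, meeting the 47% threshold; items are individually labelled — every condition holds. However, paragraphs (h)–(i) must be considered: (h) operates against (b): a current Standing Notice is held. (i) does not operate here (the reference index is 568, not less than 505), so (h) stands. So (b) is unavailable.
Exception (c) fails — no ingredient notice is displayed.
Exception (d) does not apply: gross monthly sales are $1,240, not below $1,020.
Exception (e) is satisfied on its face — the registered capacity is 2,950 units, less than the 3,000 units limit; all sales are at a certified farmers' market; a Cottage Food Declaration is on file. However, paragraphs (j)–(q) must be considered: (j) operates against (e): some sales are to a restaurant for resale. (k) operates (the compliance score is 38 points, below the 42 points limit), but is overridden by (l): (l) operates against (k): a current Annual Certificate is held. (m) would limit (l) — a current Standing Certificate is held — but (n) sets (m) aside: (n) is engaged — a current Annual Waiver is held. (o) operates (a current General Notice is held), but is set aside by (p): (p) applies — the reportable unit count is 34, meeting the 34 threshold. (q), which would lift (p), is inapplicable — the baked goods contain no meat or seafood. Exception (e) does not apply.
No exception is made out. Tessa falls within the general rule.

Yes — Tessa must hold a vendor licence.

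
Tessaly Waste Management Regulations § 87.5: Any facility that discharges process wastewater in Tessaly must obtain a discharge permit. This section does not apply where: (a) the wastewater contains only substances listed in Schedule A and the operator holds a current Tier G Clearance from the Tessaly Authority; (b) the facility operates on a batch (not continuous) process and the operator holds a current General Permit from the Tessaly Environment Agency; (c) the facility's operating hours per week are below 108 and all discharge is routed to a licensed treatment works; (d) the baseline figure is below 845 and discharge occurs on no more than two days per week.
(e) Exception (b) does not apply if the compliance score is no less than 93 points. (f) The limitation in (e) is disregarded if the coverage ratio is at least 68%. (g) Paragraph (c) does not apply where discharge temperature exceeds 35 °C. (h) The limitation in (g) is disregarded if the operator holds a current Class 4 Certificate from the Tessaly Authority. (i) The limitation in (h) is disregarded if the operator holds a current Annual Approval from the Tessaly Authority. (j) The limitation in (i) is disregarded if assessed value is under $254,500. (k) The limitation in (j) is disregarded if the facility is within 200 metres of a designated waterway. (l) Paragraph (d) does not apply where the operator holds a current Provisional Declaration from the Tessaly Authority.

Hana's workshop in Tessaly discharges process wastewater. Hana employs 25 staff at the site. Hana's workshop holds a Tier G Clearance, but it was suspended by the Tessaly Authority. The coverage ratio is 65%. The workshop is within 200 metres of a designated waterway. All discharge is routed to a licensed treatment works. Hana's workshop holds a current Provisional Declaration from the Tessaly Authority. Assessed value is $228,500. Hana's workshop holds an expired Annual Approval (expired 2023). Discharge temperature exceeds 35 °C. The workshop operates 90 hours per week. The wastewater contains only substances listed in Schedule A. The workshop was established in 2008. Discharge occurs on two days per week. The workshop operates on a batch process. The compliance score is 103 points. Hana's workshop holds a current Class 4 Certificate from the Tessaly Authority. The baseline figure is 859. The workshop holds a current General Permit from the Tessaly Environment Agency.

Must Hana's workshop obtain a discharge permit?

No — exception (c) applies; Hana's workshop is not required to obtain a discharge permit.

Exception (a) does not apply: the Tier G Clearance is not current.
All of (b)'s requirements are met (the facility operates on a batch process; a current General Permit is held). But applying paragraphs (e)–(f): (e) is engaged — the compliance score is 103 points, meeting the 93 points threshold. (f), which would lift (e), does not operate here — the coverage ratio is 65%, short of 68%. Exception (b) does not apply.
All of (c)'s requirements are met (the facility's operating hours per week are 90, below the 108 limit; discharge is routed to a licensed treatment works). Applying paragraphs (g)–(k): (g) would limit (c) — discharge temperature exceeds 35 °C — but (h) sets (g) aside: (h) is triggered — a current Class 4 Certificate is held. (i) does not operate here (there is no Annual Approval in force), so (h) stands. Exception (c) stands.
Exception (d) requires that the baseline figure is below 845; but the baseline figure is 859, not below 845, so (d) is unavailable.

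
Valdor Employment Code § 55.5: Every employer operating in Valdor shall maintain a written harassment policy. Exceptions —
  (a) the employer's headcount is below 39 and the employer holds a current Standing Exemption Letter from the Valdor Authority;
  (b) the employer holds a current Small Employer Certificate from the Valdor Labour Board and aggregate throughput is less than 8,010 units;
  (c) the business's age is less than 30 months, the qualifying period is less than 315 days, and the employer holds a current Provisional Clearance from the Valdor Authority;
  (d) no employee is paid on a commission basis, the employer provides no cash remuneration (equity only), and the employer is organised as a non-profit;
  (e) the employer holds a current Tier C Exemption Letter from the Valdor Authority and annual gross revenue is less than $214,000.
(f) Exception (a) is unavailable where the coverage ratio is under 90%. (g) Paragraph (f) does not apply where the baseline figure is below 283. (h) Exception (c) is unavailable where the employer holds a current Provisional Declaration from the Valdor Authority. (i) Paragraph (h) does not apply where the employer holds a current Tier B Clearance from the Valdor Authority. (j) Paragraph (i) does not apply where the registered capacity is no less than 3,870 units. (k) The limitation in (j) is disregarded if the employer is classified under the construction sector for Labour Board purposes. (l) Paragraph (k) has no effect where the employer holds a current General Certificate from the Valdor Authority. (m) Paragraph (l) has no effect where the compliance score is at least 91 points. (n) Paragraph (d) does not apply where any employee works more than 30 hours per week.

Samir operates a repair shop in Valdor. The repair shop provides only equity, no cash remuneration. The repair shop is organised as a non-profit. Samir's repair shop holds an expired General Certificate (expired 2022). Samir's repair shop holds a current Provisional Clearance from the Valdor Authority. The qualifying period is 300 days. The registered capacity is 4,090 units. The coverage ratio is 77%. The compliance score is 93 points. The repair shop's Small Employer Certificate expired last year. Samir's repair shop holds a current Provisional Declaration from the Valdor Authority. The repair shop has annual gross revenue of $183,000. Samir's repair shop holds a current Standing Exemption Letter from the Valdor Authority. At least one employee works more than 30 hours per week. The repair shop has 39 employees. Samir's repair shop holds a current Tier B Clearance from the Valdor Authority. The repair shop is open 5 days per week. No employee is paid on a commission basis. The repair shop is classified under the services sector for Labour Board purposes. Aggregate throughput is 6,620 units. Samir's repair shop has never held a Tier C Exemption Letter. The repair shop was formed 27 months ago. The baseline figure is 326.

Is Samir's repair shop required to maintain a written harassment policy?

Yes — Samir's repair shop must maintain a written harassment policy.

Exception (a) requires that the employer's headcount is below 39; but the employer's headcount is 39, not below 39, so (a) is unavailable.
Exception (b) fails — the Small Employer Certificate has expired.
Exception (c): the business's age is 27 months, less than the 30 months limit; the qualifying period is 300 days, less than the 315 days limit; a current Provisional Clearance is held — every condition holds. However, paragraphs (h)–(m) must be considered: (h) is engaged — a current Provisional Declaration is held. (i) would limit (h) — a current Tier B Clearance is held — but (j) sets (i) aside: (j) is triggered — the registered capacity is 4,090 units, meeting the 3,870 units threshold. (k) is not engaged (the repair shop is classified under the services sector), so (j) stands. (c) is therefore removed.
Exception (d): no employee is paid on commission; remuneration is equity-only; the employer is a non-profit — every condition holds. However, paragraph (n) must be considered: (n) operates against (d): at least one employee exceeds 30 hours/week. (d) is therefore removed.
Exception (e) does not apply: the Tier C Exemption Letter is not current.
Every exception is unavailable, so the rule governs.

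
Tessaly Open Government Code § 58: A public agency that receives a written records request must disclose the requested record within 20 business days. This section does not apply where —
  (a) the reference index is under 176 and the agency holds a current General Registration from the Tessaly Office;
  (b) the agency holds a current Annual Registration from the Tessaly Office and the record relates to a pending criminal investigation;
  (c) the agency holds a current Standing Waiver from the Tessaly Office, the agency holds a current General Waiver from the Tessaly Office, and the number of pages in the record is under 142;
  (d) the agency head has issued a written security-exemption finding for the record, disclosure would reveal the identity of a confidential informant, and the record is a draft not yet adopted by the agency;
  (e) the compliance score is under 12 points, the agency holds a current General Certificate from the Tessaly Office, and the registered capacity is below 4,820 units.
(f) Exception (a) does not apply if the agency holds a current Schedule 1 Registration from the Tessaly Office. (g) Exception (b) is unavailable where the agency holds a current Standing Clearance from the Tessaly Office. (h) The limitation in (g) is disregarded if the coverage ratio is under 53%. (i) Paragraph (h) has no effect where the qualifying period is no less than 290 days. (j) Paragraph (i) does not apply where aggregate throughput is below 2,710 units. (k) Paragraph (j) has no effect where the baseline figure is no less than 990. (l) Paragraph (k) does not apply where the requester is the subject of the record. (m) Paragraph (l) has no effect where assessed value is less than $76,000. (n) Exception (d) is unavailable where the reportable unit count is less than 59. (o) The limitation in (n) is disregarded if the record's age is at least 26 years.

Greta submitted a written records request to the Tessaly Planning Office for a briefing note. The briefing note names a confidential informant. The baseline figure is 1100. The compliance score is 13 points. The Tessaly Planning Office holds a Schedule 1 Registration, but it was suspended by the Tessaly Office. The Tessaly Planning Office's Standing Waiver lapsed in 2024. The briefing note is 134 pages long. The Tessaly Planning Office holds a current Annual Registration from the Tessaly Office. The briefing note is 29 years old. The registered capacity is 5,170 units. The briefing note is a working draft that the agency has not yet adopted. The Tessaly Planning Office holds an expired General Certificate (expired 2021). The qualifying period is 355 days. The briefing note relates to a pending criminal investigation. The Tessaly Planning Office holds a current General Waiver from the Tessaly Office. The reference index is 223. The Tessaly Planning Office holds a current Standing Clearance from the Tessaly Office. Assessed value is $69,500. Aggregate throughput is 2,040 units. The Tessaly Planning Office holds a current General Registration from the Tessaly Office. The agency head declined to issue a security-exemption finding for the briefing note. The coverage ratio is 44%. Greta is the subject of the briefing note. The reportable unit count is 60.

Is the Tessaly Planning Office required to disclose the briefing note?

Yes — the Tessaly Planning Office must disclose the briefing note.

Exception (a) does not apply: the reference index is 223, not under 176.
Exception (b) is satisfied on its face — a current Annual Registration is held; the briefing note relates to a pending investigation. Turning to paragraphs (g)–(m): (g) operates — a current Standing Clearance is held. (h) would limit (g) — the coverage ratio is 44%, under the 53% limit — but (i) sets (h) aside: (i) is triggered — the qualifying period is 355 days, meeting the 290 days threshold. (j) would limit (i) — aggregate throughput is 2,040 units, below the 2,710 units limit — but (k) sets (j) aside: (k) is engaged — the baseline figure is 1,100, meeting the 990 threshold. (l) is engaged (Greta is the subject of the briefing note), but is set aside by (m): (m) operates against (l): assessed value is $69,500, less than the $76,000 limit. So (b) is unavailable.
Exception (c) does not apply: the Standing Waiver is not current.
Exception (d) requires that the agency head has issued a written security-exemption finding for the record; but the agency head declined to issue a security-exemption finding, so (d) is unavailable.
Exception (e) requires that the compliance score is under 12 points; but the compliance score is 13 points, not under 12 points, so (e) is unavailable.
No exception displaces § 58.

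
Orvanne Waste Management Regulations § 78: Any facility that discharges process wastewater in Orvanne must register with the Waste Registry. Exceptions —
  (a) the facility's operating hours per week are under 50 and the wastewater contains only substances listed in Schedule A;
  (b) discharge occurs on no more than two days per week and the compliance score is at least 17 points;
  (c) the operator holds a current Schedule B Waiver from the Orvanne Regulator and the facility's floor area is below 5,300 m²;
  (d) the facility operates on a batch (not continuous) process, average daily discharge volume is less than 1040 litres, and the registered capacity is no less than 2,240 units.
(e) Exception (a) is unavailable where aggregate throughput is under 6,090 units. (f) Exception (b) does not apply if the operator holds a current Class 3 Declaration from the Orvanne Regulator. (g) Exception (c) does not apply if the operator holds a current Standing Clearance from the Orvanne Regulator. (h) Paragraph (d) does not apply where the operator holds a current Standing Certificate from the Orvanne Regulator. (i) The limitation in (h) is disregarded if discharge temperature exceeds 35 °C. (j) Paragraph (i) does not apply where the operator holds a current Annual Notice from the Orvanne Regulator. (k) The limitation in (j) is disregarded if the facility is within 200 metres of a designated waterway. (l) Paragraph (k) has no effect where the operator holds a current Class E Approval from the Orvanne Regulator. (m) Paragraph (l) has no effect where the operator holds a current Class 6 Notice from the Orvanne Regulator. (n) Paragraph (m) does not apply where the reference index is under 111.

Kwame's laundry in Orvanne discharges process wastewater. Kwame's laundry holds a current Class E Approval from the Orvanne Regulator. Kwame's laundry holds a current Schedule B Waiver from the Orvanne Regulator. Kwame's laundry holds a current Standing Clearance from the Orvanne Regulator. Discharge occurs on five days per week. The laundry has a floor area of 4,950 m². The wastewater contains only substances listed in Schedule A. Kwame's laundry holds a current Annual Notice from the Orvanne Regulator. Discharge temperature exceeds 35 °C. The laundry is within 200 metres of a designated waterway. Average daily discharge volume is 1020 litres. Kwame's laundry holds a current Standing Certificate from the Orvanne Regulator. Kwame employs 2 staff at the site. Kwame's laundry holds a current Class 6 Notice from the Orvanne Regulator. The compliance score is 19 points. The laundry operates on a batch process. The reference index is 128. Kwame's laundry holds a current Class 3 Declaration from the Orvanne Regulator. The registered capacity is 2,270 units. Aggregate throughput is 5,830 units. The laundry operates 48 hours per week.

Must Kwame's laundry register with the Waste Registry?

No — exception (d) applies; Kwame's laundry is not required to register with the Waste Registry.

Exception (a): the facility's operating hours per week are 48, under the 50 limit; the wastewater is Schedule-A-only — every condition holds. However, paragraph (e) must be considered: (e) operates against (a): aggregate throughput is 5,830 units, under the 6,090 units limit. So (a) is unavailable.
Exception (b) does not apply: discharge occurs on five days per week.
Exception (c) is satisfied on its face — a current Schedule B Waiver is held; the facility's floor area is 4,950 m², below the 5,300 m² limit. Turning to paragraph (g): (g) applies — a current Standing Clearance is held. So (c) is unavailable.
Exception (d): the facility operates on a batch process; average daily discharge volume is 1020 litres, less than the 1040 litres limit; the registered capacity is 2,270 units, meeting the 2,240 units threshold — every condition holds. Considering the limiting provisions: (h) would limit (d) — a current Standing Certificate is held — but (i) sets (h) aside: (i) operates against (h): discharge temperature exceeds 35 °C. (j) is engaged (a current Annual Notice is held), but is displaced by (k): (k) applies — the laundry is within 200 m of a designated waterway. (l) operates (a current Class E Approval is held), but yields to (m): (m) operates against (l): a current Class 6 Notice is held. (n), which would lift (m), is not triggered — the reference index is 128, not under 111. Exception (d) stands.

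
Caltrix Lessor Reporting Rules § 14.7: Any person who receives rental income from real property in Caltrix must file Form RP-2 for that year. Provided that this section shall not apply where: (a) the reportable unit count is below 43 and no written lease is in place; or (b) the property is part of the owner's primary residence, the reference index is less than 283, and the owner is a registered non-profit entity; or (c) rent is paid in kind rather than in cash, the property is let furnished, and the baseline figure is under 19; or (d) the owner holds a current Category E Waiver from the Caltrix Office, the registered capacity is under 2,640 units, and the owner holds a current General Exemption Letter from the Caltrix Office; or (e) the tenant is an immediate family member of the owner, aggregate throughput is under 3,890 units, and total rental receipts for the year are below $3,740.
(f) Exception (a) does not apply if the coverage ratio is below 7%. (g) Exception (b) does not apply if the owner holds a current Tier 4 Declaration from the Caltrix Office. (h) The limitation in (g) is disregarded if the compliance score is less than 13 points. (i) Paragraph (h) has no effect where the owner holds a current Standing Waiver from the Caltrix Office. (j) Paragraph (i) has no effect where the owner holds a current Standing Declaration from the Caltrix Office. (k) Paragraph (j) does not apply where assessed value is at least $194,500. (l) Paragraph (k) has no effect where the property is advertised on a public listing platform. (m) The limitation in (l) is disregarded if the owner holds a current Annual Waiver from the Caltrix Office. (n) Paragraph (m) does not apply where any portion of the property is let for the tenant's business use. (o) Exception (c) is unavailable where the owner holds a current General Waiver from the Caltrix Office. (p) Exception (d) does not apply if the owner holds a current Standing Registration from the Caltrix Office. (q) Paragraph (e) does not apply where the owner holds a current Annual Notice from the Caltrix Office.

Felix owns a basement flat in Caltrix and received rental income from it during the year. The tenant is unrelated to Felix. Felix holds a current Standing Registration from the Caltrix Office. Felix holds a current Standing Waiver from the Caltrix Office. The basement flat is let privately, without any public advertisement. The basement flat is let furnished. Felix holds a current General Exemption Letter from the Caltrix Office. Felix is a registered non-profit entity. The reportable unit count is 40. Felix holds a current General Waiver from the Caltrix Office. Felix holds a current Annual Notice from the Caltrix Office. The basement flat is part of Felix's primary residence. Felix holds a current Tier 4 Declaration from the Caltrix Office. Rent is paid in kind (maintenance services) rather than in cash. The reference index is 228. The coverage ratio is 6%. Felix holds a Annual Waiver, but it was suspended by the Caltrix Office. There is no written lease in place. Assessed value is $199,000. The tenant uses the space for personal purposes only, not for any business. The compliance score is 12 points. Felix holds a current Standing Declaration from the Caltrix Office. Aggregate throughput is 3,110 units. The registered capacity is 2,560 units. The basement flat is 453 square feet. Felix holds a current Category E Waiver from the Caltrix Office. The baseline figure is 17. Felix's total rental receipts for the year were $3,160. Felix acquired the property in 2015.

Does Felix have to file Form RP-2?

Yes — Felix must file Form RP-2.

Exception (a) is satisfied on its face — the reportable unit count is 40, below the 43 limit; there is no written lease. Turning to paragraph (f): (f) operates against (a): the coverage ratio is 6%, below the 7% limit. So (a) is unavailable.
Exception (b): the basement flat is part of the primary residence; the reference index is 228, less than the 283 limit; Felix is a registered non-profit — every condition holds. Turning to paragraphs (g)–(n): (g) operates against (b): a current Tier 4 Declaration is held. (h) would limit (g) — the compliance score is 12 points, less than the 13 points limit — but (i) sets (h) aside: (i) is triggered — a current Standing Waiver is held. (j) would limit (i) — a current Standing Declaration is held — but (k) sets (j) aside: (k) operates against (j): assessed value is $199,000, meeting the $194,500 threshold. (l), which would lift (k), is inapplicable — the property is let privately without advertisement. Exception (b) does not apply.
Exception (c) is satisfied on its face — rent is paid in kind; the property is let furnished; the baseline figure is 17, under the 19 limit. However, paragraph (o) must be considered: (o) is engaged — a current General Waiver is held. (c) is therefore removed.
All of (d)'s requirements are met (a current Category E Waiver is held; the registered capacity is 2,560 units, under the 2,640 units limit; a current General Exemption Letter is held). However, paragraph (p) must be considered: (p) operates against (d): a current Standing Registration is held. (d) is therefore removed.
Exception (e) does not apply: the tenant is unrelated to the owner.
Every exception is unavailable, so the rule governs.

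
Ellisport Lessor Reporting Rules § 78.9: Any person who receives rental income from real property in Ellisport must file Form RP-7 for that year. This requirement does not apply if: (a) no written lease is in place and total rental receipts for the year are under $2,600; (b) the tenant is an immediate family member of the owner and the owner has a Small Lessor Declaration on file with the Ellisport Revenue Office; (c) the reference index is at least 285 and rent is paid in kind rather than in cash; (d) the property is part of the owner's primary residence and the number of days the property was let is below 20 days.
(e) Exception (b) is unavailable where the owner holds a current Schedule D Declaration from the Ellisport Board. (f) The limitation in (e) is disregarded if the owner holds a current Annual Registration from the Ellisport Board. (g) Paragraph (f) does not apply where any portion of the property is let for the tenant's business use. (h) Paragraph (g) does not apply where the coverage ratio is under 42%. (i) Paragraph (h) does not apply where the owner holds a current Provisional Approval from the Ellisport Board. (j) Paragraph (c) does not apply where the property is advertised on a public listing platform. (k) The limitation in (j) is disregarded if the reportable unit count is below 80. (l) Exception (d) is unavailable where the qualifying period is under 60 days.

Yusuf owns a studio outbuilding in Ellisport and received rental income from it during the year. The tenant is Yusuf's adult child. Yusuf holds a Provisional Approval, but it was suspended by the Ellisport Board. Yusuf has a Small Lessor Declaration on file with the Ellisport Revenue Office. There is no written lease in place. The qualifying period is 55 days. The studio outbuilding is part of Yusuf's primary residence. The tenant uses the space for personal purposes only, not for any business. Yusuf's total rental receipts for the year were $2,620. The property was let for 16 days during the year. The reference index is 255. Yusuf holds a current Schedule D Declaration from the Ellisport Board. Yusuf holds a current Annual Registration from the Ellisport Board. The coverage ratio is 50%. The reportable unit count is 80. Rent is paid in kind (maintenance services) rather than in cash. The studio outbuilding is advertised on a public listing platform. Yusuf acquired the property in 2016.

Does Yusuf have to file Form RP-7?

No — exception (b) applies; Yusuf is not required to file Form RP-7.

Exception (a) requires that total rental receipts for the year are under $2,600; but total rental receipts for the year are $2,620, not under $2,600, so (a) is unavailable.
All of (b)'s requirements are met (the tenant is an immediate family member; a Small Lessor Declaration is on file). Considering the limiting provisions: (e) would limit (b) — a current Schedule D Declaration is held — but (f) sets (e) aside: (f) operates against (e): a current Annual Registration is held. (g) is not triggered (the space is used for personal purposes only), so (f) stands. Exception (b) stands.
Exception (c) fails — the reference index is 255, short of 285.
Exception (d)'s conditions are all satisfied: the studio outbuilding is part of the primary residence; the number of days the property was let is 16 days, below the 20 days limit. But applying paragraph (l): (l) operates against (d): the qualifying period is 55 days, under the 60 days limit. Exception (d) does not apply.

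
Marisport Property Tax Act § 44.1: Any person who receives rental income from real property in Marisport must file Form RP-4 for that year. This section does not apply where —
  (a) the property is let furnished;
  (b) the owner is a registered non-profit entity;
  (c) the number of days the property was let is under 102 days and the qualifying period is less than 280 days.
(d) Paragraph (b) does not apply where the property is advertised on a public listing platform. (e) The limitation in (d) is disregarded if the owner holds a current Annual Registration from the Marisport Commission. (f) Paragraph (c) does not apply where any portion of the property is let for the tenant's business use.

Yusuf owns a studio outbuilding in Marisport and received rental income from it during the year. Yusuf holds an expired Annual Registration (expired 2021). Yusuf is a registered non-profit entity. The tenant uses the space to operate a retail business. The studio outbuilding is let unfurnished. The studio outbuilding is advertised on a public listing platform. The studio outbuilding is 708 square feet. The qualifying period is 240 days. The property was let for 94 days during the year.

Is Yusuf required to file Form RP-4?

Yes — Yusuf must file Form RP-4.

Exception (a) requires that the property is let furnished; but the property is let unfurnished, so (a) is unavailable.
All of (b)'s requirements are met (Yusuf is a registered non-profit). But: (d) operates against (b): the property is publicly advertised. (e), which would lift (d), does not operate here — no current Annual Registration is held. So (b) is unavailable.
All of (c)'s requirements are met (the number of days the property was let is 94 days, under the 102 days limit; the qualifying period is 240 days, less than the 280 days limit). Turning to paragraph (f): (f) is triggered — the space is let for business use. (c) is therefore removed.
No exception is made out. Yusuf falls within the general rule.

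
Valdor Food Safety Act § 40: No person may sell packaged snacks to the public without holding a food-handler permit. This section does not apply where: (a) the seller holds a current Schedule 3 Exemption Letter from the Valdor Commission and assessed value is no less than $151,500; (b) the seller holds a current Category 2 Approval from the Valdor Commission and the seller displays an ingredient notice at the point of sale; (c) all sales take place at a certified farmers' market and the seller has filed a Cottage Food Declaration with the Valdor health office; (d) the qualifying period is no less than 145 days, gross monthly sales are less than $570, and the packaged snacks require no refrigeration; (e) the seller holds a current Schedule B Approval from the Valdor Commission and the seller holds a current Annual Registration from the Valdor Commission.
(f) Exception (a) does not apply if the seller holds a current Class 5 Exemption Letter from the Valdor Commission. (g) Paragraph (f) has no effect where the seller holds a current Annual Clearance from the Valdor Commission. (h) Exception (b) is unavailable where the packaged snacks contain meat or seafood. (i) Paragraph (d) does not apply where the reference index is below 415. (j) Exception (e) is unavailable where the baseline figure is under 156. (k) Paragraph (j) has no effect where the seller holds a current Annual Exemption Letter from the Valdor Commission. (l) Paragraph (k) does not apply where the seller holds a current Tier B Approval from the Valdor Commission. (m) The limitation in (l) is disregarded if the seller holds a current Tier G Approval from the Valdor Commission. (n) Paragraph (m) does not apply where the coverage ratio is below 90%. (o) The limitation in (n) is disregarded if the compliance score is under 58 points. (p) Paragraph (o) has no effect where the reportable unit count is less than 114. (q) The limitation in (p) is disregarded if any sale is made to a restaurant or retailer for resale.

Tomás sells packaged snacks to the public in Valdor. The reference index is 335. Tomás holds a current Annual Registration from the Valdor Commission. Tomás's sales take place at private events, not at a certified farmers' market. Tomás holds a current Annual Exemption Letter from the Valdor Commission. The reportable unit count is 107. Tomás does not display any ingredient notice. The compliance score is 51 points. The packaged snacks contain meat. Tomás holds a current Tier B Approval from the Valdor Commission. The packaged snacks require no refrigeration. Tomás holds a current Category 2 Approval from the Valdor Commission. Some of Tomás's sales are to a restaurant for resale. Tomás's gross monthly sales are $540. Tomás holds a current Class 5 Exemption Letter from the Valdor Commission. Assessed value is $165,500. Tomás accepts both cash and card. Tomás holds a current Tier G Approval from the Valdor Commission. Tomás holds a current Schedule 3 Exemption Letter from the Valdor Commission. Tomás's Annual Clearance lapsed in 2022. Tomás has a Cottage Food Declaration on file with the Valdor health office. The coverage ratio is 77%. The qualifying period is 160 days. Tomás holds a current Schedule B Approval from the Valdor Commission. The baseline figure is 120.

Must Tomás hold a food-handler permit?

All of (a)'s requirements are met (a current Schedule 3 Exemption Letter is held; assessed value is $165,500, meeting the $151,500 threshold). However, paragraphs (f)–(g) must be considered: (f) operates against (a): a current Class 5 Exemption Letter is held. (g) does not operate here (no current Annual Clearance is held), so (f) stands. So (a) is unavailable.
Exception (b) fails — no ingredient notice is displayed.
Exception (c) requires that all sales take place at a certified farmers' market; but sales are at private events, not a certified farmers' market, so (c) is unavailable.
Exception (d)'s conditions are all satisfied: the qualifying period is 160 days, meeting the 145 days threshold; gross monthly sales are $540, less than the $570 limit; the packaged snacks are shelf-stable. However, paragraph (i) must be considered: (i) is engaged — the reference index is 335, below the 415 limit. (d) is therefore removed.
Exception (e) is satisfied on its face — a current Schedule B Approval is held; a current Annual Registration is held. Considering the limiting provisions: (j) is triggered (the baseline figure is 120, under the 156 limit), but is set aside by (k): (k) applies — a current Annual Exemption Letter is held. (l) would limit (k) — a current Tier B Approval is held — but (m) sets (l) aside: (m) operates — a current Tier G Approval is held. (n) would limit (m) — the coverage ratio is 77%, below the 90% limit — but (o) sets (n) aside: (o) operates against (n): the compliance score is 51 points, under the 58 points limit. (p) applies (the reportable unit count is 107, less than the 114 limit), but is displaced by (q): (q) applies — some sales are to a restaurant for resale. Exception (e) stands.

No — exception (e) applies; Tomás is not required to hold a food-handler permit.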